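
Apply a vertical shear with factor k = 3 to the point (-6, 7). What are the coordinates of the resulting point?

Shear matrix for vertical shear with factor k = 3:
[[1, 0], [3, 1]]
Result: (-6, 7) → (-6, -11)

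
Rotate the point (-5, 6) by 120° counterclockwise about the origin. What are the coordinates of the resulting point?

Rotation matrix for 120°: [[cos 120°, -sin 120°], [sin 120°, cos 120°]] ≈ [[-0.500000, -0.866025], [0.866025, -0.500000]]
[[-0.500000, -0.866025], [0.866025, -0.500000]] × [-5, 6]ᵀ ≈ [-2.6962, -7.3301]ᵀ
Result: (-2.6962, -7.3301)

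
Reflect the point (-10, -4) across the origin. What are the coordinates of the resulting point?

Reflection across origin: (-10, -4) → (10, 4)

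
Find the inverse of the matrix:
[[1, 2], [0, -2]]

For [[a,b],[c,d]], inverse = (1/det)·[[d,-b],[-c,a]]
det = (1)(-2) - (2)(0) = -2 - 0 = -2
Inverse = (1/-2)·[[-2, -2], [0, 1]]
= [[1, 1], [0, -1/2]]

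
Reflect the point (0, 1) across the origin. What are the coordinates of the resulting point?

Reflection across origin: (0, 1) → (0, -1)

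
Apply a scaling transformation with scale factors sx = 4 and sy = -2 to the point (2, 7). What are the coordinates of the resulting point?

Scaling matrix:
[[4, 0], [0, -2]]
Result: (2 × 4, 7 × -2) = (8, -14)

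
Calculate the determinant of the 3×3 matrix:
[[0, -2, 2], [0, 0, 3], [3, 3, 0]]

Expansion along first row:
det = 0·det([[0,3],[3,0]]) - -2·det([[0,3],[3,0]]) + 2·det([[0,0],[3,3]])
    = 0·(0·0 - 3·3) - -2·(0·0 - 3·3) + 2·(0·3 - 0·3)
    = 0·-9 - -2·-9 + 2·0
    = 0 + -18 + 0 = -18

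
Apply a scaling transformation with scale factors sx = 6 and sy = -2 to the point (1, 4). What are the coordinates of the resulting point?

Scaling matrix:
[[6, 0], [0, -2]]
Result: (1 × 6, 4 × -2) = (6, -8)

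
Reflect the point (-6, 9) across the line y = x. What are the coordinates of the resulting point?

Reflection across line y = x: (-6, 9) → (9, -6)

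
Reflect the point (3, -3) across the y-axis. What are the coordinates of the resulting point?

Reflection across y-axis: (3, -3) → (-3, -3)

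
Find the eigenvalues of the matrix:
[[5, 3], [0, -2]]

Characteristic equation: det(A - λI) = 0
λ² - (trace)λ + (det) = 0
trace = 5 + -2 = 3, det = (5)(-2) - (3)(0) = -10
λ² - (3)λ + (-10) = 0
λ = (3 ± √((3)² - 4·(-10))) / 2 = (3 ± √49) / 2
Solving: λ = -2, 5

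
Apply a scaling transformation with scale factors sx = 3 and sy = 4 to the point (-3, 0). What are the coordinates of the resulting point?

Scaling matrix:
[[3, 0], [0, 4]]
Result: (-3 × 3, 0 × 4) = (-9, 0)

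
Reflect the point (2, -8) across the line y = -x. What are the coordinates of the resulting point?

Reflection across line y = -x: (2, -8) → (8, -2)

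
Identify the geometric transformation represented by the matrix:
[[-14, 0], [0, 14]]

This matrix represents: non-uniform scaling by sx = -14, sy = 14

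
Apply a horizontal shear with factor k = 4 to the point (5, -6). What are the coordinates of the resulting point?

Shear matrix for horizontal shear with factor k = 4:
[[1, 4], [0, 1]]
Result: (5, -6) → (-19, -6)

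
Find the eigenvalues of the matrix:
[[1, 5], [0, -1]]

Characteristic equation: det(A - λI) = 0
λ² - (trace)λ + (det) = 0
trace = 1 + -1 = 0, det = (1)(-1) - (5)(0) = -1
λ² - (0)λ + (-1) = 0
λ = (0 ± √((0)² - 4·(-1))) / 2 = (0 ± √4) / 2
Solving: λ = -1, 1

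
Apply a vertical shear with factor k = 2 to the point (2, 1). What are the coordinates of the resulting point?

Shear matrix for vertical shear with factor k = 2:
[[1, 0], [2, 1]]
Result: (2, 1) → (2, 5)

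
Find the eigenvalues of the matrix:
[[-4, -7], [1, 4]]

Characteristic equation: det(A - λI) = 0
λ² - (trace)λ + (det) = 0
trace = -4 + 4 = 0, det = (-4)(4) - (-7)(1) = -9
λ² - (0)λ + (-9) = 0
λ = (0 ± √((0)² - 4·(-9))) / 2 = (0 ± √36) / 2
Solving: λ = -3, 3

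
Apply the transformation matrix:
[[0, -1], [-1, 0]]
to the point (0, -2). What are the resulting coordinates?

Matrix multiplication:
[[0, -1], [-1, 0]] × [0, -2]ᵀ
= [(0)(0) + (-1)(-2), (-1)(0) + (0)(-2)]ᵀ
= [2, 0]ᵀ
Result: (2, 0)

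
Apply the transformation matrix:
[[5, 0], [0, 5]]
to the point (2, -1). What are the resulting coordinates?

Matrix multiplication:
[[5, 0], [0, 5]] × [2, -1]ᵀ
= [(5)(2) + (0)(-1), (0)(2) + (5)(-1)]ᵀ
= [10, -5]ᵀ
Result: (10, -5)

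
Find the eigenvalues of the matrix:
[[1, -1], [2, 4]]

Characteristic equation: det(A - λI) = 0
λ² - (trace)λ + (det) = 0
trace = 1 + 4 = 5, det = (1)(4) - (-1)(2) = 6
λ² - (5)λ + (6) = 0
λ = (5 ± √((5)² - 4·(6))) / 2 = (5 ± √1) / 2
Solving: λ = 2, 3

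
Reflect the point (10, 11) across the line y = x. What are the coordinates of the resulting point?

Reflection across line y = x: (10, 11) → (11, 10)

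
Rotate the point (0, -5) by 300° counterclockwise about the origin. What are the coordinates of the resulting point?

Rotation matrix for 300°: [[cos 300°, -sin 300°], [sin 300°, cos 300°]] ≈ [[0.500000, 0.866025], [-0.866025, 0.500000]]
[[0.500000, 0.866025], [-0.866025, 0.500000]] × [0, -5]ᵀ ≈ [-4.3301, -2.5000]ᵀ
Result: (-4.3301, -2.5000)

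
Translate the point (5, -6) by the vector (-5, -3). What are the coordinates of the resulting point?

Translation by (-5, -3) (homogeneous matrix [[1, 0, -5], [0, 1, -3], [0, 0, 1]]):
x' = 5 + -5 = 0
y' = -6 + -3 = -9
Result: (0, -9)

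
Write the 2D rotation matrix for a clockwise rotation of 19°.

Rotation matrix formula: [[cos θ, -sin θ], [sin θ, cos θ]]
A clockwise rotation by 19° is equivalent to a counterclockwise rotation by -19°.
For θ = -19°:
cos(-19°) = 0.9455
sin(-19°) = -0.3256
Result: [[0.9455, 0.3256], [-0.3256, 0.9455]]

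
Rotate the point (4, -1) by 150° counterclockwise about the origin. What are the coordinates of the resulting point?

Rotation matrix for 150°: [[cos 150°, -sin 150°], [sin 150°, cos 150°]] ≈ [[-0.866025, -0.500000], [0.500000, -0.866025]]
[[-0.866025, -0.500000], [0.500000, -0.866025]] × [4, -1]ᵀ ≈ [-2.9641, 2.8660]ᵀ
Result: (-2.9641, 2.8660)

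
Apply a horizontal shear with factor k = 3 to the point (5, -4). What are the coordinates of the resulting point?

Shear matrix for horizontal shear with factor k = 3:
[[1, 3], [0, 1]]
Result: (5, -4) → (-7, -4)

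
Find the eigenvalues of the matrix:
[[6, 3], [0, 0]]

Characteristic equation: det(A - λI) = 0
λ² - (trace)λ + (det) = 0
trace = 6 + 0 = 6, det = (6)(0) - (3)(0) = 0
λ² - (6)λ + (0) = 0
λ = (6 ± √((6)² - 4·(0))) / 2 = (6 ± √36) / 2
Solving: λ = 0, 6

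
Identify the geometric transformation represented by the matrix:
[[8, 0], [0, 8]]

This matrix represents: uniform scaling by factor 8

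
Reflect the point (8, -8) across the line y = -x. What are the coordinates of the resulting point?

Reflection across line y = -x: (8, -8) → (8, -8)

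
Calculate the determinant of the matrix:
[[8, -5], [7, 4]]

For a 2×2 matrix [[a, b], [c, d]], det = ad - bc
det = (8)(4) - (-5)(7) = 32 - -35 = 67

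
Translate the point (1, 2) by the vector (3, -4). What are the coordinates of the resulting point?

Translation by (3, -4) (homogeneous matrix [[1, 0, 3], [0, 1, -4], [0, 0, 1]]):
x' = 1 + 3 = 4
y' = 2 + -4 = -2
Result: (4, -2)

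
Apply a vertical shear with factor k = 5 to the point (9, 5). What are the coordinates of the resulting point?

Shear matrix for vertical shear with factor k = 5:
[[1, 0], [5, 1]]
Result: (9, 5) → (9, 50)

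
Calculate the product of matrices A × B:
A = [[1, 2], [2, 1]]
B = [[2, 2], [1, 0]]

Matrix multiplication:
C[0][0] = 1×2 + 2×1 = 4
C[0][1] = 1×2 + 2×0 = 2
C[1][0] = 2×2 + 1×1 = 5
C[1][1] = 2×2 + 1×0 = 4
Result: [[4, 2], [5, 4]]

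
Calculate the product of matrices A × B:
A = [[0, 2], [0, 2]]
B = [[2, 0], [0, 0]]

Matrix multiplication:
C[0][0] = 0×2 + 2×0 = 0
C[0][1] = 0×0 + 2×0 = 0
C[1][0] = 0×2 + 2×0 = 0
C[1][1] = 0×0 + 2×0 = 0
Result: [[0, 0], [0, 0]]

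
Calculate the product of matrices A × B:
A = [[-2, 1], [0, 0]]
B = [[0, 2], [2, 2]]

Matrix multiplication:
C[0][0] = -2×0 + 1×2 = 2
C[0][1] = -2×2 + 1×2 = -2
C[1][0] = 0×0 + 0×2 = 0
C[1][1] = 0×2 + 0×2 = 0
Result: [[2, -2], [0, 0]]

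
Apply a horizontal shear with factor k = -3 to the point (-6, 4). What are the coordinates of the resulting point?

Shear matrix for horizontal shear with factor k = -3:
[[1, -3], [0, 1]]
Result: (-6, 4) → (-18, 4)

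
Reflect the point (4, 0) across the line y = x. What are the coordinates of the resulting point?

Reflection across line y = x: (4, 0) → (0, 4)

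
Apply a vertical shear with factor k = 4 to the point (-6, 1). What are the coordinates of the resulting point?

Shear matrix for vertical shear with factor k = 4:
[[1, 0], [4, 1]]
Result: (-6, 1) → (-6, -23)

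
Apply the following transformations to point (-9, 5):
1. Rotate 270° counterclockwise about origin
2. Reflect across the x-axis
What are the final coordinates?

Step 1: Rotate 270° → (5, 9)
Step 2: Reflect across x-axis → (5, -9)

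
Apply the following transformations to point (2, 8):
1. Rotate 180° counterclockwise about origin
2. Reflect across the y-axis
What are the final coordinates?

Step 1: Rotate 180° → (-2, -8)
Step 2: Reflect across y-axis → (2, -8)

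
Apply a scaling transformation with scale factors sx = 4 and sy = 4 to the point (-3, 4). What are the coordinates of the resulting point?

Scaling matrix:
[[4, 0], [0, 4]]
Result: (-3 × 4, 4 × 4) = (-12, 16)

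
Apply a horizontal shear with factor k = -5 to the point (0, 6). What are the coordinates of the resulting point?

Shear matrix for horizontal shear with factor k = -5:
[[1, -5], [0, 1]]
Result: (0, 6) → (-30, 6)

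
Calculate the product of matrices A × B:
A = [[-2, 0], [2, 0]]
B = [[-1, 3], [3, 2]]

Matrix multiplication:
C[0][0] = -2×-1 + 0×3 = 2
C[0][1] = -2×3 + 0×2 = -6
C[1][0] = 2×-1 + 0×3 = -2
C[1][1] = 2×3 + 0×2 = 6
Result: [[2, -6], [-2, 6]]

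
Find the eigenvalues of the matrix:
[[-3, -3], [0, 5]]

Characteristic equation: det(A - λI) = 0
λ² - (trace)λ + (det) = 0
trace = -3 + 5 = 2, det = (-3)(5) - (-3)(0) = -15
λ² - (2)λ + (-15) = 0
λ = (2 ± √((2)² - 4·(-15))) / 2 = (2 ± √64) / 2
Solving: λ = -3, 5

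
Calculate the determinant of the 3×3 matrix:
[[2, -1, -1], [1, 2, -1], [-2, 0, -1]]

Expansion along first row:
det = 2·det([[2,-1],[0,-1]]) - -1·det([[1,-1],[-2,-1]]) + -1·det([[1,2],[-2,0]])
    = 2·(2·-1 - -1·0) - -1·(1·-1 - -1·-2) + -1·(1·0 - 2·-2)
    = 2·-2 - -1·-3 + -1·4
    = -4 + -3 + -4 = -11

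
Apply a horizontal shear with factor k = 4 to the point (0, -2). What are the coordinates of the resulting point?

Shear matrix for horizontal shear with factor k = 4:
[[1, 4], [0, 1]]
Result: (0, -2) → (-8, -2)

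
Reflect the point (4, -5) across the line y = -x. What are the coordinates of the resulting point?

Reflection across line y = -x: (4, -5) → (5, -4)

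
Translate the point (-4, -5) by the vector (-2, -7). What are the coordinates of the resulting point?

Translation by (-2, -7) (homogeneous matrix [[1, 0, -2], [0, 1, -7], [0, 0, 1]]):
x' = -4 + -2 = -6
y' = -5 + -7 = -12
Result: (-6, -12)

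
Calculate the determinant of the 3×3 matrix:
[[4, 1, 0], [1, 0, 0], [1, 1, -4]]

Expansion along first row:
det = 4·det([[0,0],[1,-4]]) - 1·det([[1,0],[1,-4]]) + 0·det([[1,0],[1,1]])
    = 4·(0·-4 - 0·1) - 1·(1·-4 - 0·1) + 0·(1·1 - 0·1)
    = 4·0 - 1·-4 + 0·1
    = 0 + 4 + 0 = 4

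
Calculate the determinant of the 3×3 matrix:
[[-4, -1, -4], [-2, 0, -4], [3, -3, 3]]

Expansion along first row:
det = -4·det([[0,-4],[-3,3]]) - -1·det([[-2,-4],[3,3]]) + -4·det([[-2,0],[3,-3]])
    = -4·(0·3 - -4·-3) - -1·(-2·3 - -4·3) + -4·(-2·-3 - 0·3)
    = -4·-12 - -1·6 + -4·6
    = 48 + 6 + -24 = 30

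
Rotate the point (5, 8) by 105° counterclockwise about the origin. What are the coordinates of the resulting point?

Rotation matrix for 105°: [[cos 105°, -sin 105°], [sin 105°, cos 105°]] ≈ [[-0.258819, -0.965926], [0.965926, -0.258819]]
[[-0.258819, -0.965926], [0.965926, -0.258819]] × [5, 8]ᵀ ≈ [-9.0215, 2.7591]ᵀ
Result: (-9.0215, 2.7591)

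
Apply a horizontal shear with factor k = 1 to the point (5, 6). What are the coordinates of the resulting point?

Shear matrix for horizontal shear with factor k = 1:
[[1, 1], [0, 1]]
Result: (5, 6) → (11, 6)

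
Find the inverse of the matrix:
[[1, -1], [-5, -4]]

For [[a,b],[c,d]], inverse = (1/det)·[[d,-b],[-c,a]]
det = (1)(-4) - (-1)(-5) = -4 - 5 = -9
Inverse = (1/-9)·[[-4, 1], [5, 1]]
= [[4/9, -1/9], [-5/9, -1/9]]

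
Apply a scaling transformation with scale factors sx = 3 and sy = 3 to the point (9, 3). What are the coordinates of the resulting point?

Scaling matrix:
[[3, 0], [0, 3]]
Result: (9 × 3, 3 × 3) = (27, 9)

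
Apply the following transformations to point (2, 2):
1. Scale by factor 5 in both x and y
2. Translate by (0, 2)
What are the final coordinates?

Step 1: Scale (2, 2) by 5 → (10, 10)
Step 2: Translate by (0, 2) → (10, 12)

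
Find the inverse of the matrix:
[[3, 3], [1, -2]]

For [[a,b],[c,d]], inverse = (1/det)·[[d,-b],[-c,a]]
det = (3)(-2) - (3)(1) = -6 - 3 = -9
Inverse = (1/-9)·[[-2, -3], [-1, 3]]
= [[2/9, 1/3], [1/9, -1/3]]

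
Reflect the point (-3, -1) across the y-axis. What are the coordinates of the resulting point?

Reflection across y-axis: (-3, -1) → (3, -1)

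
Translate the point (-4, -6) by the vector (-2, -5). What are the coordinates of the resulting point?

Translation by (-2, -5) (homogeneous matrix [[1, 0, -2], [0, 1, -5], [0, 0, 1]]):
x' = -4 + -2 = -6
y' = -6 + -5 = -11
Result: (-6, -11)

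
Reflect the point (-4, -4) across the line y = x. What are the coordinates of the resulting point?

Reflection across line y = x: (-4, -4) → (-4, -4)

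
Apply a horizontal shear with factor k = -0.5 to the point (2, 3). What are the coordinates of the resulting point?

Shear matrix for horizontal shear with factor k = -0.5:
[[1, -0.50], [0, 1]]
Result: (2, 3) → (0.5, 3)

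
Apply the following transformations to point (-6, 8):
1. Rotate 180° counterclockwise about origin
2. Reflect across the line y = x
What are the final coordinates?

Step 1: Rotate 180° → (6, -8)
Step 2: Reflect across line y = x → (-8, 6)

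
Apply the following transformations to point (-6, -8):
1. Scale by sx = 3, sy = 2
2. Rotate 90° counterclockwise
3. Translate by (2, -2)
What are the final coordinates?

Step 1: Scale → (-18, -16)
Step 2: Rotate 90° → (16, -18)
Step 3: Translate → (18, -20)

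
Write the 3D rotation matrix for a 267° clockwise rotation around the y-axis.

Rotation matrix for clockwise 267° around y-axis:
A clockwise rotation by 267° is a counterclockwise rotation by -267°.
cos(-267°) = -0.0523, sin(-267°) = 0.9986
Result: [[-0.0523, 0, 0.9986], [0, 1, 0], [-0.9986, 0, -0.0523]]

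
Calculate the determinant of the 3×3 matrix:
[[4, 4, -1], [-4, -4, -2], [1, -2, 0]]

Expansion along first row:
det = 4·det([[-4,-2],[-2,0]]) - 4·det([[-4,-2],[1,0]]) + -1·det([[-4,-4],[1,-2]])
    = 4·(-4·0 - -2·-2) - 4·(-4·0 - -2·1) + -1·(-4·-2 - -4·1)
    = 4·-4 - 4·2 + -1·12
    = -16 + -8 + -12 = -36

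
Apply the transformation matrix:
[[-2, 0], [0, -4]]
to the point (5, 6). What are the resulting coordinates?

Matrix multiplication:
[[-2, 0], [0, -4]] × [5, 6]ᵀ
= [(-2)(5) + (0)(6), (0)(5) + (-4)(6)]ᵀ
= [-10, -24]ᵀ
Result: (-10, -24)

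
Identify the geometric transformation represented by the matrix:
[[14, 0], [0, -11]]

This matrix represents: non-uniform scaling by sx = 14, sy = -11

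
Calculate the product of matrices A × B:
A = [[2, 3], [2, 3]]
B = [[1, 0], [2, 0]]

Matrix multiplication:
C[0][0] = 2×1 + 3×2 = 8
C[0][1] = 2×0 + 3×0 = 0
C[1][0] = 2×1 + 3×2 = 8
C[1][1] = 2×0 + 3×0 = 0
Result: [[8, 0], [8, 0]]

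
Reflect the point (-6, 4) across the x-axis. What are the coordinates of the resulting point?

Reflection across x-axis: (-6, 4) → (-6, -4)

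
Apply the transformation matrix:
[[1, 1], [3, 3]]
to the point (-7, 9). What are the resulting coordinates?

Matrix multiplication:
[[1, 1], [3, 3]] × [-7, 9]ᵀ
= [(1)(-7) + (1)(9), (3)(-7) + (3)(9)]ᵀ
= [2, 6]ᵀ
Result: (2, 6)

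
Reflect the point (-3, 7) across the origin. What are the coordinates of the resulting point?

Reflection across origin: (-3, 7) → (3, -7)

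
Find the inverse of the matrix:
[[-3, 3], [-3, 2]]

For [[a,b],[c,d]], inverse = (1/det)·[[d,-b],[-c,a]]
det = (-3)(2) - (3)(-3) = -6 - -9 = 3
Inverse = (1/3)·[[2, -3], [3, -3]]
= [[2/3, -1], [1, -1]]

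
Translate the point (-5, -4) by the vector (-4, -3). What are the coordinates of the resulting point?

Translation by (-4, -3) (homogeneous matrix [[1, 0, -4], [0, 1, -3], [0, 0, 1]]):
x' = -5 + -4 = -9
y' = -4 + -3 = -7
Result: (-9, -7)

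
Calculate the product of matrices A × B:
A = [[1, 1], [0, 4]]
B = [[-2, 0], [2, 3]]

Matrix multiplication:
C[0][0] = 1×-2 + 1×2 = 0
C[0][1] = 1×0 + 1×3 = 3
C[1][0] = 0×-2 + 4×2 = 8
C[1][1] = 0×0 + 4×3 = 12
Result: [[0, 3], [8, 12]]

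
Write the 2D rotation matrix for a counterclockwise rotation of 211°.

Rotation matrix formula: [[cos θ, -sin θ], [sin θ, cos θ]]
For θ = 211°:
cos(211°) = -0.8572
sin(211°) = -0.5150
Result: [[-0.8572, 0.5150], [-0.5150, -0.8572]]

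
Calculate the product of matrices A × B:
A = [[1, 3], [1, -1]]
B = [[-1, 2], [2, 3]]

Matrix multiplication:
C[0][0] = 1×-1 + 3×2 = 5
C[0][1] = 1×2 + 3×3 = 11
C[1][0] = 1×-1 + -1×2 = -3
C[1][1] = 1×2 + -1×3 = -1
Result: [[5, 11], [-3, -1]]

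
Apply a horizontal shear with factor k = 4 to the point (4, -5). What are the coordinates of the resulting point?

Shear matrix for horizontal shear with factor k = 4:
[[1, 4], [0, 1]]
Result: (4, -5) → (-16, -5)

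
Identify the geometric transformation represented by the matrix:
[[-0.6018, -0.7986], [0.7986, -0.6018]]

This matrix represents: rotation by 127° counterclockwise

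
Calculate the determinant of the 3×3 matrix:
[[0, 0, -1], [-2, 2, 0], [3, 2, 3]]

Expansion along first row:
det = 0·det([[2,0],[2,3]]) - 0·det([[-2,0],[3,3]]) + -1·det([[-2,2],[3,2]])
    = 0·(2·3 - 0·2) - 0·(-2·3 - 0·3) + -1·(-2·2 - 2·3)
    = 0·6 - 0·-6 + -1·-10
    = 0 + 0 + 10 = 10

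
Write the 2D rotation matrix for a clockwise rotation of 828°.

Rotation matrix formula: [[cos θ, -sin θ], [sin θ, cos θ]]
A clockwise rotation by 828° is equivalent to a counterclockwise rotation by -828°.
For θ = -828°:
cos(-828°) = -0.3090
sin(-828°) = -0.9511
Result: [[-0.3090, 0.9511], [-0.9511, -0.3090]]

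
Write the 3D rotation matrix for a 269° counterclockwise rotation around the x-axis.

Rotation matrix for counterclockwise 269° around x-axis:
cos(269°) = -0.0175, sin(269°) = -0.9998
Result: [[1, 0, 0], [0, -0.0175, 0.9998], [0, -0.9998, -0.0175]]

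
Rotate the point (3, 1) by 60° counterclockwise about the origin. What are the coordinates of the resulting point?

Rotation matrix for 60°: [[cos 60°, -sin 60°], [sin 60°, cos 60°]] ≈ [[0.500000, -0.866025], [0.866025, 0.500000]]
[[0.500000, -0.866025], [0.866025, 0.500000]] × [3, 1]ᵀ ≈ [0.6340, 3.0981]ᵀ
Result: (0.6340, 3.0981)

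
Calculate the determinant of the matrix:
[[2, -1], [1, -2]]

For a 2×2 matrix [[a, b], [c, d]], det = ad - bc
det = (2)(-2) - (-1)(1) = -4 - -1 = -3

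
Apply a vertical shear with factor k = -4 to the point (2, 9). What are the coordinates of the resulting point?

Shear matrix for vertical shear with factor k = -4:
[[1, 0], [-4, 1]]
Result: (2, 9) → (2, 1)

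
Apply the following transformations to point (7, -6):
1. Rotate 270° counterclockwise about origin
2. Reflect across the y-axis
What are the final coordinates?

Step 1: Rotate 270° → (-6, -7)
Step 2: Reflect across y-axis → (6, -7)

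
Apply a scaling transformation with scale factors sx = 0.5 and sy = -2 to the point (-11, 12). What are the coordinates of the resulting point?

Scaling matrix:
[[0.50, 0], [0, -2]]
Result: (-11 × 0.5, 12 × -2) = (-5.5, -24)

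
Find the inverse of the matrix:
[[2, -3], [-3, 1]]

For [[a,b],[c,d]], inverse = (1/det)·[[d,-b],[-c,a]]
det = (2)(1) - (-3)(-3) = 2 - 9 = -7
Inverse = (1/-7)·[[1, 3], [3, 2]]
= [[-1/7, -3/7], [-3/7, -2/7]]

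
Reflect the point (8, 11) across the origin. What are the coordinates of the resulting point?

Reflection across origin: (8, 11) → (-8, -11)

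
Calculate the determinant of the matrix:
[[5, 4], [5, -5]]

For a 2×2 matrix [[a, b], [c, d]], det = ad - bc
det = (5)(-5) - (4)(5) = -25 - 20 = -45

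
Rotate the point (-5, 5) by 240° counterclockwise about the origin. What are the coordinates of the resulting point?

Rotation matrix for 240°: [[cos 240°, -sin 240°], [sin 240°, cos 240°]] ≈ [[-0.500000, 0.866025], [-0.866025, -0.500000]]
[[-0.500000, 0.866025], [-0.866025, -0.500000]] × [-5, 5]ᵀ ≈ [6.8301, 1.8301]ᵀ
Result: (6.8301, 1.8301)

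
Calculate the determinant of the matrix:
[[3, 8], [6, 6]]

For a 2×2 matrix [[a, b], [c, d]], det = ad - bc
det = (3)(6) - (8)(6) = 18 - 48 = -30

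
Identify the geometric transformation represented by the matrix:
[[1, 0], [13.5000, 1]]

This matrix represents: vertical shear with factor 13.5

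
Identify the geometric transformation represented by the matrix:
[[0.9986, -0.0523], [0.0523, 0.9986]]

This matrix represents: rotation by 3° counterclockwise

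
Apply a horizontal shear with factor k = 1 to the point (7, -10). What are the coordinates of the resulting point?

Shear matrix for horizontal shear with factor k = 1:
[[1, 1], [0, 1]]
Result: (7, -10) → (-3, -10)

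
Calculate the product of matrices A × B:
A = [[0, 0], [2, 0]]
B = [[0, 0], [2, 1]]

Matrix multiplication:
C[0][0] = 0×0 + 0×2 = 0
C[0][1] = 0×0 + 0×1 = 0
C[1][0] = 2×0 + 0×2 = 0
C[1][1] = 2×0 + 0×1 = 0
Result: [[0, 0], [0, 0]]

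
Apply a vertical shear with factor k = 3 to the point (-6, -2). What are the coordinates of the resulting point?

Shear matrix for vertical shear with factor k = 3:
[[1, 0], [3, 1]]
Result: (-6, -2) → (-6, -20)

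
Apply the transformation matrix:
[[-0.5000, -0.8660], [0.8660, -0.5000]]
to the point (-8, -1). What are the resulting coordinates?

Matrix multiplication:
[[-0.5000, -0.8660], [0.8660, -0.5000]] × [-8, -1]ᵀ
= [(-0.5000)(-8) + (-0.8660)(-1), (0.8660)(-8) + (-0.5000)(-1)]ᵀ
= [4.8660, -6.4280]ᵀ
Result: (4.8660, -6.4280)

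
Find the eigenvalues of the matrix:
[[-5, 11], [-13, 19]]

Characteristic equation: det(A - λI) = 0
λ² - (trace)λ + (det) = 0
trace = -5 + 19 = 14, det = (-5)(19) - (11)(-13) = 48
λ² - (14)λ + (48) = 0
λ = (14 ± √((14)² - 4·(48))) / 2 = (14 ± √4) / 2
Solving: λ = 6, 8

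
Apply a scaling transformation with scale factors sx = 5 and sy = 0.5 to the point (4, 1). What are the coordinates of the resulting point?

Scaling matrix:
[[5, 0], [0, 0.50]]
Result: (4 × 5, 1 × 0.5) = (20, 0.5)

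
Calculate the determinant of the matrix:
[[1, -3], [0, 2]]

For a 2×2 matrix [[a, b], [c, d]], det = ad - bc
det = (1)(2) - (-3)(0) = 2 - 0 = 2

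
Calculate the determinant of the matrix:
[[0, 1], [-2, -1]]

For a 2×2 matrix [[a, b], [c, d]], det = ad - bc
det = (0)(-1) - (1)(-2) = 0 - -2 = 2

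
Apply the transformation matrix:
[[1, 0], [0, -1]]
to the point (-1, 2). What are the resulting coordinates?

Matrix multiplication:
[[1, 0], [0, -1]] × [-1, 2]ᵀ
= [(1)(-1) + (0)(2), (0)(-1) + (-1)(2)]ᵀ
= [-1, -2]ᵀ
Result: (-1, -2)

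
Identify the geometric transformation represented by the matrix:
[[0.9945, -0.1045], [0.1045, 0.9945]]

This matrix represents: rotation by 6° counterclockwise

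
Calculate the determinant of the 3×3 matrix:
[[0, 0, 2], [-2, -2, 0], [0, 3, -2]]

Expansion along first row:
det = 0·det([[-2,0],[3,-2]]) - 0·det([[-2,0],[0,-2]]) + 2·det([[-2,-2],[0,3]])
    = 0·(-2·-2 - 0·3) - 0·(-2·-2 - 0·0) + 2·(-2·3 - -2·0)
    = 0·4 - 0·4 + 2·-6
    = 0 + 0 + -12 = -12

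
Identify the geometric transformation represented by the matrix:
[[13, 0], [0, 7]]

This matrix represents: non-uniform scaling by sx = 13, sy = 7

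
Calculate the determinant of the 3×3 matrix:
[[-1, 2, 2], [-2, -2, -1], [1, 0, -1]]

Expansion along first row:
det = -1·det([[-2,-1],[0,-1]]) - 2·det([[-2,-1],[1,-1]]) + 2·det([[-2,-2],[1,0]])
    = -1·(-2·-1 - -1·0) - 2·(-2·-1 - -1·1) + 2·(-2·0 - -2·1)
    = -1·2 - 2·3 + 2·2
    = -2 + -6 + 4 = -4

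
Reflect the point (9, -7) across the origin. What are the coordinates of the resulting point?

Reflection across origin: (9, -7) → (-9, 7)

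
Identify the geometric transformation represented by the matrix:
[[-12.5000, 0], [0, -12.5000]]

This matrix represents: uniform scaling by factor -12.5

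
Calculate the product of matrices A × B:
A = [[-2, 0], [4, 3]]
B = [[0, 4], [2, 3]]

Matrix multiplication:
C[0][0] = -2×0 + 0×2 = 0
C[0][1] = -2×4 + 0×3 = -8
C[1][0] = 4×0 + 3×2 = 6
C[1][1] = 4×4 + 3×3 = 25
Result: [[0, -8], [6, 25]]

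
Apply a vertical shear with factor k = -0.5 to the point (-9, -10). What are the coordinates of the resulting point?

Shear matrix for vertical shear with factor k = -0.5:
[[1, 0], [-0.50, 1]]
Result: (-9, -10) → (-9, -5.5)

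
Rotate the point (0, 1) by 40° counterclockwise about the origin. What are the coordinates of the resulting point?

Rotation matrix for 40°: [[cos 40°, -sin 40°], [sin 40°, cos 40°]] ≈ [[0.766044, -0.642788], [0.642788, 0.766044]]
[[0.766044, -0.642788], [0.642788, 0.766044]] × [0, 1]ᵀ ≈ [-0.6428, 0.7660]ᵀ
Result: (-0.6428, 0.7660)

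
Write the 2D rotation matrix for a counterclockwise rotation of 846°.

Rotation matrix formula: [[cos θ, -sin θ], [sin θ, cos θ]]
For θ = 846°:
cos(846°) = -0.5878
sin(846°) = 0.8090
Result: [[-0.5878, -0.8090], [0.8090, -0.5878]]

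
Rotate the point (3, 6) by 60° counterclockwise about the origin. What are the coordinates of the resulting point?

Rotation matrix for 60°: [[cos 60°, -sin 60°], [sin 60°, cos 60°]] ≈ [[0.500000, -0.866025], [0.866025, 0.500000]]
[[0.500000, -0.866025], [0.866025, 0.500000]] × [3, 6]ᵀ ≈ [-3.6962, 5.5981]ᵀ
Result: (-3.6962, 5.5981)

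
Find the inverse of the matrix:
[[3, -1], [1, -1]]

For [[a,b],[c,d]], inverse = (1/det)·[[d,-b],[-c,a]]
det = (3)(-1) - (-1)(1) = -3 - -1 = -2
Inverse = (1/-2)·[[-1, 1], [-1, 3]]
= [[1/2, -1/2], [1/2, -3/2]]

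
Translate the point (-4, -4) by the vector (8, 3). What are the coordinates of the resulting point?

Translation by (8, 3) (homogeneous matrix [[1, 0, 8], [0, 1, 3], [0, 0, 1]]):
x' = -4 + 8 = 4
y' = -4 + 3 = -1
Result: (4, -1)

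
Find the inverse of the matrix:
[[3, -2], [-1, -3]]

For [[a,b],[c,d]], inverse = (1/det)·[[d,-b],[-c,a]]
det = (3)(-3) - (-2)(-1) = -9 - 2 = -11
Inverse = (1/-11)·[[-3, 2], [1, 3]]
= [[3/11, -2/11], [-1/11, -3/11]]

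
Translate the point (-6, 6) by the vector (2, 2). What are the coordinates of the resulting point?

Translation by (2, 2) (homogeneous matrix [[1, 0, 2], [0, 1, 2], [0, 0, 1]]):
x' = -6 + 2 = -4
y' = 6 + 2 = 8
Result: (-4, 8)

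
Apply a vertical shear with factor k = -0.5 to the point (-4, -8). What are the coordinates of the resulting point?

Shear matrix for vertical shear with factor k = -0.5:
[[1, 0], [-0.50, 1]]
Result: (-4, -8) → (-4, -6)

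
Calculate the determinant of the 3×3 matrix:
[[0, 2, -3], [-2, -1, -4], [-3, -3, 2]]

Expansion along first row:
det = 0·det([[-1,-4],[-3,2]]) - 2·det([[-2,-4],[-3,2]]) + -3·det([[-2,-1],[-3,-3]])
    = 0·(-1·2 - -4·-3) - 2·(-2·2 - -4·-3) + -3·(-2·-3 - -1·-3)
    = 0·-14 - 2·-16 + -3·3
    = 0 + 32 + -9 = 23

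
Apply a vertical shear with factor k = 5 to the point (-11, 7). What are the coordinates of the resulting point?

Shear matrix for vertical shear with factor k = 5:
[[1, 0], [5, 1]]
Result: (-11, 7) → (-11, -48)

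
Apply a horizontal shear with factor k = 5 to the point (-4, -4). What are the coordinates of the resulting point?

Shear matrix for horizontal shear with factor k = 5:
[[1, 5], [0, 1]]
Result: (-4, -4) → (-24, -4)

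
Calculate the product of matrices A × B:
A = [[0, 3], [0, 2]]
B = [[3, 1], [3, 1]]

Matrix multiplication:
C[0][0] = 0×3 + 3×3 = 9
C[0][1] = 0×1 + 3×1 = 3
C[1][0] = 0×3 + 2×3 = 6
C[1][1] = 0×1 + 2×1 = 2
Result: [[9, 3], [6, 2]]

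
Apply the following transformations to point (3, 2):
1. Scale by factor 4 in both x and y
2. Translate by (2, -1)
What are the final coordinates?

Step 1: Scale (3, 2) by 4 → (12, 8)
Step 2: Translate by (2, -1) → (14, 7)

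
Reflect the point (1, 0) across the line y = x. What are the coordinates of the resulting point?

Reflection across line y = x: (1, 0) → (0, 1)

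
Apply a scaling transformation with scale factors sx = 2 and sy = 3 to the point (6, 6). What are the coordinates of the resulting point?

Scaling matrix:
[[2, 0], [0, 3]]
Result: (6 × 2, 6 × 3) = (12, 18)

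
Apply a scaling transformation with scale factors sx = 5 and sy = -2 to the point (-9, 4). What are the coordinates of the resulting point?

Scaling matrix:
[[5, 0], [0, -2]]
Result: (-9 × 5, 4 × -2) = (-45, -8)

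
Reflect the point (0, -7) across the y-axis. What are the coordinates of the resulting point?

Reflection across y-axis: (0, -7) → (0, -7)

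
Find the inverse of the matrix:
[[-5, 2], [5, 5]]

For [[a,b],[c,d]], inverse = (1/det)·[[d,-b],[-c,a]]
det = (-5)(5) - (2)(5) = -25 - 10 = -35
Inverse = (1/-35)·[[5, -2], [-5, -5]]
= [[-1/7, 2/35], [1/7, 1/7]]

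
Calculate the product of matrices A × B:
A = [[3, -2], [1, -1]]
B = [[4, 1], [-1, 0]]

Matrix multiplication:
C[0][0] = 3×4 + -2×-1 = 14
C[0][1] = 3×1 + -2×0 = 3
C[1][0] = 1×4 + -1×-1 = 5
C[1][1] = 1×1 + -1×0 = 1
Result: [[14, 3], [5, 1]]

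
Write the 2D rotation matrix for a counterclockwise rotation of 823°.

Rotation matrix formula: [[cos θ, -sin θ], [sin θ, cos θ]]
For θ = 823°:
cos(823°) = -0.2250
sin(823°) = 0.9744
Result: [[-0.2250, -0.9744], [0.9744, -0.2250]]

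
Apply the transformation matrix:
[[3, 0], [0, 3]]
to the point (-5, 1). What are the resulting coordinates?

Matrix multiplication:
[[3, 0], [0, 3]] × [-5, 1]ᵀ
= [(3)(-5) + (0)(1), (0)(-5) + (3)(1)]ᵀ
= [-15, 3]ᵀ
Result: (-15, 3)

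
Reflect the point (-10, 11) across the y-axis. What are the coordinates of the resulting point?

Reflection across y-axis: (-10, 11) → (10, 11)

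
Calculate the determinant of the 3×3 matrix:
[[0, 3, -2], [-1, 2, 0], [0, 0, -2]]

Expansion along first row:
det = 0·det([[2,0],[0,-2]]) - 3·det([[-1,0],[0,-2]]) + -2·det([[-1,2],[0,0]])
    = 0·(2·-2 - 0·0) - 3·(-1·-2 - 0·0) + -2·(-1·0 - 2·0)
    = 0·-4 - 3·2 + -2·0
    = 0 + -6 + 0 = -6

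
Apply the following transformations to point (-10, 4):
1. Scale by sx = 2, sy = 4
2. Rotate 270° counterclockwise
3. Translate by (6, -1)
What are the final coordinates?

Step 1: Scale → (-20, 16)
Step 2: Rotate 270° → (16, 20)
Step 3: Translate → (22, 19)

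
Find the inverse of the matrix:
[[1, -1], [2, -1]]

For [[a,b],[c,d]], inverse = (1/det)·[[d,-b],[-c,a]]
det = (1)(-1) - (-1)(2) = -1 - -2 = 1
Inverse = [[-1, 1], [-2, 1]]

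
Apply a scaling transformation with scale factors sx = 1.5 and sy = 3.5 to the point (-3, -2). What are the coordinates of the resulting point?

Scaling matrix:
[[1.50, 0], [0, 3.50]]
Result: (-3 × 1.5, -2 × 3.5) = (-4.5, -7)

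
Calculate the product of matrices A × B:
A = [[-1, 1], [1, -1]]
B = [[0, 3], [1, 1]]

Matrix multiplication:
C[0][0] = -1×0 + 1×1 = 1
C[0][1] = -1×3 + 1×1 = -2
C[1][0] = 1×0 + -1×1 = -1
C[1][1] = 1×3 + -1×1 = 2
Result: [[1, -2], [-1, 2]]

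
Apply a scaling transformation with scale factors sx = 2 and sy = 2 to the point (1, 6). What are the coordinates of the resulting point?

Scaling matrix:
[[2, 0], [0, 2]]
Result: (1 × 2, 6 × 2) = (2, 12)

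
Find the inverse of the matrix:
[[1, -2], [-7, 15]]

For [[a,b],[c,d]], inverse = (1/det)·[[d,-b],[-c,a]]
det = (1)(15) - (-2)(-7) = 15 - 14 = 1
Inverse = [[15, 2], [7, 1]]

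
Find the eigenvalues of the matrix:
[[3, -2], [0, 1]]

Characteristic equation: det(A - λI) = 0
λ² - (trace)λ + (det) = 0
trace = 3 + 1 = 4, det = (3)(1) - (-2)(0) = 3
λ² - (4)λ + (3) = 0
λ = (4 ± √((4)² - 4·(3))) / 2 = (4 ± √4) / 2
Solving: λ = 1, 3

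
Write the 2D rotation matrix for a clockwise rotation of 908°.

Rotation matrix formula: [[cos θ, -sin θ], [sin θ, cos θ]]
A clockwise rotation by 908° is equivalent to a counterclockwise rotation by -908°.
For θ = -908°:
cos(-908°) = -0.9903
sin(-908°) = 0.1392
Result: [[-0.9903, -0.1392], [0.1392, -0.9903]]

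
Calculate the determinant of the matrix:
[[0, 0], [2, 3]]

For a 2×2 matrix [[a, b], [c, d]], det = ad - bc
det = (0)(3) - (0)(2) = 0 - 0 = 0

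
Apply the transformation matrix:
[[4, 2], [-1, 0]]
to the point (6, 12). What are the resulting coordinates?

Matrix multiplication:
[[4, 2], [-1, 0]] × [6, 12]ᵀ
= [(4)(6) + (2)(12), (-1)(6) + (0)(12)]ᵀ
= [48, -6]ᵀ
Result: (48, -6)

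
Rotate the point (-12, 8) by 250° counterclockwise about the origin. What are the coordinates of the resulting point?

Rotation matrix for 250°: [[cos 250°, -sin 250°], [sin 250°, cos 250°]] ≈ [[-0.342020, 0.939693], [-0.939693, -0.342020]]
[[-0.342020, 0.939693], [-0.939693, -0.342020]] × [-12, 8]ᵀ ≈ [11.6218, 8.5402]ᵀ
Result: (11.6218, 8.5402)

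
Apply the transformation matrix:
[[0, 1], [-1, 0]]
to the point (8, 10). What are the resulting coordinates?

Matrix multiplication:
[[0, 1], [-1, 0]] × [8, 10]ᵀ
= [(0)(8) + (1)(10), (-1)(8) + (0)(10)]ᵀ
= [10, -8]ᵀ
Result: (10, -8)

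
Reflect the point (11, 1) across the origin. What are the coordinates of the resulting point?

Reflection across origin: (11, 1) → (-11, -1)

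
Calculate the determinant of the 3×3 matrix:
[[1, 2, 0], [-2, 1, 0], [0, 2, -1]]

Expansion along first row:
det = 1·det([[1,0],[2,-1]]) - 2·det([[-2,0],[0,-1]]) + 0·det([[-2,1],[0,2]])
    = 1·(1·-1 - 0·2) - 2·(-2·-1 - 0·0) + 0·(-2·2 - 1·0)
    = 1·-1 - 2·2 + 0·-4
    = -1 + -4 + 0 = -5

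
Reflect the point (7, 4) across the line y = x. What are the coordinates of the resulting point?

Reflection across line y = x: (7, 4) → (4, 7)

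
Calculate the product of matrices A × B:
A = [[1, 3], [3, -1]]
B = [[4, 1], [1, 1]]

Matrix multiplication:
C[0][0] = 1×4 + 3×1 = 7
C[0][1] = 1×1 + 3×1 = 4
C[1][0] = 3×4 + -1×1 = 11
C[1][1] = 3×1 + -1×1 = 2
Result: [[7, 4], [11, 2]]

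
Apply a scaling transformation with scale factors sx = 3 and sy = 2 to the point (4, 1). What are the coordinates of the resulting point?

Scaling matrix:
[[3, 0], [0, 2]]
Result: (4 × 3, 1 × 2) = (12, 2)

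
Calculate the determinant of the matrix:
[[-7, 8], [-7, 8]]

For a 2×2 matrix [[a, b], [c, d]], det = ad - bc
det = (-7)(8) - (8)(-7) = -56 - -56 = 0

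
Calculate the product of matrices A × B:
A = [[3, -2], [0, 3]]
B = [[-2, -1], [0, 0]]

Matrix multiplication:
C[0][0] = 3×-2 + -2×0 = -6
C[0][1] = 3×-1 + -2×0 = -3
C[1][0] = 0×-2 + 3×0 = 0
C[1][1] = 0×-1 + 3×0 = 0
Result: [[-6, -3], [0, 0]]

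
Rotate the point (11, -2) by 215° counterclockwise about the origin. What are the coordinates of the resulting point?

Rotation matrix for 215°: [[cos 215°, -sin 215°], [sin 215°, cos 215°]] ≈ [[-0.819152, 0.573576], [-0.573576, -0.819152]]
[[-0.819152, 0.573576], [-0.573576, -0.819152]] × [11, -2]ᵀ ≈ [-10.1578, -4.6710]ᵀ
Result: (-10.1578, -4.6710)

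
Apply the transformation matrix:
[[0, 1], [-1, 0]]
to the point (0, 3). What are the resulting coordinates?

Matrix multiplication:
[[0, 1], [-1, 0]] × [0, 3]ᵀ
= [(0)(0) + (1)(3), (-1)(0) + (0)(3)]ᵀ
= [3, 0]ᵀ
Result: (3, 0)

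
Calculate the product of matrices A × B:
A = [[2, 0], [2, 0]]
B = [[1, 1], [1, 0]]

Matrix multiplication:
C[0][0] = 2×1 + 0×1 = 2
C[0][1] = 2×1 + 0×0 = 2
C[1][0] = 2×1 + 0×1 = 2
C[1][1] = 2×1 + 0×0 = 2
Result: [[2, 2], [2, 2]]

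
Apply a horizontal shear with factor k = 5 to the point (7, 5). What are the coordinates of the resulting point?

Shear matrix for horizontal shear with factor k = 5:
[[1, 5], [0, 1]]
Result: (7, 5) → (32, 5)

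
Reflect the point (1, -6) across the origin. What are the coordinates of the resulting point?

Reflection across origin: (1, -6) → (-1, 6)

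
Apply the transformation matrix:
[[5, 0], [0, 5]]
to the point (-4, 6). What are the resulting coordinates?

Matrix multiplication:
[[5, 0], [0, 5]] × [-4, 6]ᵀ
= [(5)(-4) + (0)(6), (0)(-4) + (5)(6)]ᵀ
= [-20, 30]ᵀ
Result: (-20, 30)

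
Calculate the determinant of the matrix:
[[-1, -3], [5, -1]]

For a 2×2 matrix [[a, b], [c, d]], det = ad - bc
det = (-1)(-1) - (-3)(5) = 1 - -15 = 16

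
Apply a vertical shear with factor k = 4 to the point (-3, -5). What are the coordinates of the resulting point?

Shear matrix for vertical shear with factor k = 4:
[[1, 0], [4, 1]]
Result: (-3, -5) → (-3, -17)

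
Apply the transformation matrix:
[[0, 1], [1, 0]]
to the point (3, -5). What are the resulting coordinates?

Matrix multiplication:
[[0, 1], [1, 0]] × [3, -5]ᵀ
= [(0)(3) + (1)(-5), (1)(3) + (0)(-5)]ᵀ
= [-5, 3]ᵀ
Result: (-5, 3)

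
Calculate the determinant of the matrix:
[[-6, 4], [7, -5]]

For a 2×2 matrix [[a, b], [c, d]], det = ad - bc
det = (-6)(-5) - (4)(7) = 30 - 28 = 2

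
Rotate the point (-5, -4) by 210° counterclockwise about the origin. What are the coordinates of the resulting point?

Rotation matrix for 210°: [[cos 210°, -sin 210°], [sin 210°, cos 210°]] ≈ [[-0.866025, 0.500000], [-0.500000, -0.866025]]
[[-0.866025, 0.500000], [-0.500000, -0.866025]] × [-5, -4]ᵀ ≈ [2.3301, 5.9641]ᵀ
Result: (2.3301, 5.9641)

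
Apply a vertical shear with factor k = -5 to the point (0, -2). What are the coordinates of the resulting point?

Shear matrix for vertical shear with factor k = -5:
[[1, 0], [-5, 1]]
Result: (0, -2) → (0, -2)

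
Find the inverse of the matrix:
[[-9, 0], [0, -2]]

For [[a,b],[c,d]], inverse = (1/det)·[[d,-b],[-c,a]]
det = (-9)(-2) - (0)(0) = 18 - 0 = 18
Inverse = (1/18)·[[-2, 0], [0, -9]]
= [[-1/9, 0], [0, -1/2]]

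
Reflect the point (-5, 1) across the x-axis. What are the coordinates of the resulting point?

Reflection across x-axis: (-5, 1) → (-5, -1)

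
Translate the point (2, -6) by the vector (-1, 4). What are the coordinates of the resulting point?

Translation by (-1, 4) (homogeneous matrix [[1, 0, -1], [0, 1, 4], [0, 0, 1]]):
x' = 2 + -1 = 1
y' = -6 + 4 = -2
Result: (1, -2)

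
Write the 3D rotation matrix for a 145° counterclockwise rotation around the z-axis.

Rotation matrix for counterclockwise 145° around z-axis:
cos(145°) = -0.8192, sin(145°) = 0.5736
Result: [[-0.8192, -0.5736, 0], [0.5736, -0.8192, 0], [0, 0, 1]]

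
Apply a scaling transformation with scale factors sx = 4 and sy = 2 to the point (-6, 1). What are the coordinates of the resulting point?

Scaling matrix:
[[4, 0], [0, 2]]
Result: (-6 × 4, 1 × 2) = (-24, 2)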